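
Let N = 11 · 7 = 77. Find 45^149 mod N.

Mod 11: 45 ≡ 1; by Fermat, exponent reduces to 149 mod 10 = 9; 1^9 ≡ 1 (mod 11).
Mod 7: 45 ≡ 3; by Fermat, exponent reduces to 149 mod 6 = 5; 3^5 ≡ 5 (mod 7).
Combine by CRT: x ≡ 1 (mod 11), x ≡ 5 (mod 7) ⇒ x ≡ 12 (mod 77).

12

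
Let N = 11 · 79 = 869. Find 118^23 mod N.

666

Mod 11: 118 ≡ 8; by Fermat, exponent reduces to 23 mod 10 = 3; 8^3 ≡ 6 (mod 11).
Mod 79: 118 ≡ 39; 39^23 ≡ 34 (mod 79).
Combine by CRT: x ≡ 6 (mod 11), x ≡ 34 (mod 79) ⇒ x ≡ 666 (mod 869).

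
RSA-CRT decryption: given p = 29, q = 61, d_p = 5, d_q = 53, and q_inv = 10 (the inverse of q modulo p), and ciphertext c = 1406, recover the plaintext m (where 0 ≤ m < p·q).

m₁ = c^(d_p) mod p: c ≡ 14 (mod 29), and 14^5 mod 29 = 19.
m₂ = c^(d_q) mod q: c ≡ 3 (mod 61), and 3^53 mod 61 = 27.
h = q_inv·(m₁ − m₂) mod p = 10·(19 − 27) mod 29 = 7.
m = m₂ + h·q = 27 + 7·61 = 454.

454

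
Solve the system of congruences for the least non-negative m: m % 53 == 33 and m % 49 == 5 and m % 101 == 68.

The moduli are pairwise coprime; N = 53·49·101 = 262297.
N/53 = 4949; 4949 ≡ 20 (mod 53); 20·8 ≡ 1, so inverse 8.
N/49 = 5353; 5353 ≡ 12 (mod 49); 12·45 ≡ 1, so inverse 45.
N/101 = 2597; 2597 ≡ 72 (mod 101); 72·94 ≡ 1, so inverse 94.
m ≡ 33·4949·8 + 5·5353·45 + 68·2597·94 = 19110985.
19110985 mod 262297 = 225601.

225601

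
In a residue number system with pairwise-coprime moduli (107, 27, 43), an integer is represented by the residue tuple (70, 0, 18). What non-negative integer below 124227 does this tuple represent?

48006

The moduli are pairwise coprime; N = 107·27·43 = 124227.
N/107 = 1161; 1161 ≡ 91 (mod 107); 91·20 ≡ 1, so inverse 20.
N/27 = 4601; 4601 ≡ 11 (mod 27); 11·5 ≡ 1, so inverse 5.
N/43 = 2889; 2889 ≡ 8 (mod 43); 8·27 ≡ 1, so inverse 27.
x ≡ 70·1161·20 + 0·4601·5 + 18·2889·27 = 3029454.
3029454 mod 124227 = 48006.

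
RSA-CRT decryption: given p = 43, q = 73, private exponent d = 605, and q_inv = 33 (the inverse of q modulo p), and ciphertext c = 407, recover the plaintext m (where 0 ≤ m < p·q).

d_p = d mod (p−1) = 605 mod 42 = 17; d_q = d mod (q−1) = 29.
m₁ = c^(d_p) mod p: c ≡ 20 (mod 43), and 20^17 mod 43 = 29.
m₂ = c^(d_q) mod q: c ≡ 42 (mod 73), and 42^29 mod 73 = 26.
h = q_inv·(m₁ − m₂) mod p = 33·(29 − 26) mod 43 = 13.
m = m₂ + h·q = 26 + 13·73 = 975.

975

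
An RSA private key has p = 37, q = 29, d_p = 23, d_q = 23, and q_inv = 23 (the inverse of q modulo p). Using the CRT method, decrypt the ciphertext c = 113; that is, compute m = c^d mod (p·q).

79

m₁ = c^(d_p) mod p: c ≡ 2 (mod 37), and 2^23 mod 37 = 5.
m₂ = c^(d_q) mod q: c ≡ 26 (mod 29), and 26^23 mod 29 = 21.
h = q_inv·(m₁ − m₂) mod p = 23·(5 − 21) mod 37 = 2.
m = m₂ + h·q = 21 + 2·29 = 79.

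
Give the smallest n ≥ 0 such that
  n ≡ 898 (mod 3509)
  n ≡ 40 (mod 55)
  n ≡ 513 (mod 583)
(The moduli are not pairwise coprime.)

64060

gcd(3509, 55) = 11 and 11 | (40 − 898), so the pair is consistent; merging gives n ≡ 11425 (mod 17545), where 17545 = lcm(3509, 55).
gcd(17545, 583) = 11 and 11 | (513 − 11425), so the pair is consistent; merging gives n ≡ 64060 (mod 929885), where 929885 = lcm(17545, 583).
The solution is unique modulo lcm(3509, 55, 583) = 929885.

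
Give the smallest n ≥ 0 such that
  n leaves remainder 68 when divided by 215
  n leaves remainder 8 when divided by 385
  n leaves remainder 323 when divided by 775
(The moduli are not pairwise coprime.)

gcd(215, 385) = 5 and 5 | (8 − 68), so the pair is consistent; merging gives n ≡ 5013 (mod 16555), where 16555 = lcm(215, 385).
gcd(16555, 775) = 5 and 5 | (323 − 5013), so the pair is consistent; merging gives n ≡ 369223 (mod 2566025), where 2566025 = lcm(16555, 775).
The solution is unique modulo lcm(215, 385, 775) = 2566025.

369223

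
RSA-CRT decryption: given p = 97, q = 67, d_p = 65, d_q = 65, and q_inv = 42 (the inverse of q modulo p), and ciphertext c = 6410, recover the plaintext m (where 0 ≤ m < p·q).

1075

m₁ = c^(d_p) mod p: c ≡ 8 (mod 97), and 8^65 mod 97 = 8.
m₂ = c^(d_q) mod q: c ≡ 45 (mod 67), and 45^65 mod 67 = 3.
h = q_inv·(m₁ − m₂) mod p = 42·(8 − 3) mod 97 = 16.
m = m₂ + h·q = 3 + 16·67 = 1075.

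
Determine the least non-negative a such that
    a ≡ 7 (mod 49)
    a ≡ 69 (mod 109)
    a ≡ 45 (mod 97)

179592

From a ≡ 7 (mod 49) write a = 7 + 49t. Substituting into a ≡ 69 (mod 109) gives 49t ≡ 62 (mod 109), and since 49⁻¹ ≡ 89 (mod 109), t ≡ 68. Hence a ≡ 7 + 49·68 = 3339 (mod 5341).
From a ≡ 3339 (mod 5341) write a = 3339 + 5341t. Substituting into a ≡ 45 (mod 97) gives 5341t ≡ 4 (mod 97), and since 6⁻¹ ≡ 81 (mod 97), t ≡ 33. Hence a ≡ 3339 + 5341·33 = 179592 (mod 518077).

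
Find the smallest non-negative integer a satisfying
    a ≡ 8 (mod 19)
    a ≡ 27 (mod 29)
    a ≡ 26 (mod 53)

The moduli are pairwise coprime; N = 19·29·53 = 29203.
N/19 = 1537; 1537 ≡ 17 (mod 19); 17·9 ≡ 1, so inverse 9.
N/29 = 1007; 1007 ≡ 21 (mod 29); 21·18 ≡ 1, so inverse 18.
N/53 = 551; 551 ≡ 21 (mod 53); 21·48 ≡ 1, so inverse 48.
a ≡ 8·1537·9 + 27·1007·18 + 26·551·48 = 1287714.
1287714 mod 29203 = 2782.

2782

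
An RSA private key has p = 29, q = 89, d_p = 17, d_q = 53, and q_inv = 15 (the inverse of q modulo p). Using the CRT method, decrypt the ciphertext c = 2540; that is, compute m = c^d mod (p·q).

m₁ = c^(d_p) mod p: c ≡ 17 (mod 29), and 17^17 mod 29 = 17.
m₂ = c^(d_q) mod q: c ≡ 48 (mod 89), and 48^53 mod 89 = 66.
h = q_inv·(m₁ − m₂) mod p = 15·(17 − 66) mod 29 = 19.
m = m₂ + h·q = 66 + 19·89 = 1757.

1757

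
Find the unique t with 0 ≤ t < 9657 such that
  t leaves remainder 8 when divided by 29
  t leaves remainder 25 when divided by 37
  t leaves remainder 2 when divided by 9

From t ≡ 8 (mod 29) write t = 8 + 29s. Substituting into t ≡ 25 (mod 37) gives 29s ≡ 17 (mod 37), and since 29⁻¹ ≡ 23 (mod 37), s ≡ 21. Hence t ≡ 8 + 29·21 = 617 (mod 1073).
From t ≡ 617 (mod 1073) write t = 617 + 1073s. Substituting into t ≡ 2 (mod 9) gives 1073s ≡ 6 (mod 9), and since 2⁻¹ ≡ 5 (mod 9), s ≡ 3. Hence t ≡ 617 + 1073·3 = 3836 (mod 9657).

3836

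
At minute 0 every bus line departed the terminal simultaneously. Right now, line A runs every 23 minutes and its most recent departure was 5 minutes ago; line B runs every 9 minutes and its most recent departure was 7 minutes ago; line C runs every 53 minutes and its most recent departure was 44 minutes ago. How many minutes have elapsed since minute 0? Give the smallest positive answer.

The moduli are pairwise coprime; N = 23·9·53 = 10971.
N/23 = 477; 477 ≡ 17 (mod 23); 17·19 ≡ 1, so inverse 19.
N/9 = 1219; 1219 ≡ 4 (mod 9); 4·7 ≡ 1, so inverse 7.
N/53 = 207; 207 ≡ 48 (mod 53); 48·21 ≡ 1, so inverse 21.
t ≡ 5·477·19 + 7·1219·7 + 44·207·21 = 296314.
296314 mod 10971 = 97.

97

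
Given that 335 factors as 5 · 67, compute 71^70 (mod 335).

Mod 5: 71 ≡ 1; by Fermat, exponent reduces to 70 mod 4 = 2; 1^2 ≡ 1 (mod 5).
Mod 67: 71 ≡ 4; by Fermat, exponent reduces to 70 mod 66 = 4; 4^4 ≡ 55 (mod 67).
Combine by CRT: x ≡ 1 (mod 5), x ≡ 55 (mod 67) ⇒ x ≡ 256 (mod 335).

256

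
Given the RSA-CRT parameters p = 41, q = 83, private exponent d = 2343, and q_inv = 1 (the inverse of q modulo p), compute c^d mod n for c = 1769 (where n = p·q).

d_p = d mod (p−1) = 2343 mod 40 = 23; d_q = d mod (q−1) = 47.
m₁ = c^(d_p) mod p: c ≡ 6 (mod 41), and 6^23 mod 41 = 30.
m₂ = c^(d_q) mod q: c ≡ 26 (mod 83), and 26^47 mod 83 = 68.
h = q_inv·(m₁ − m₂) mod p = 1·(30 − 68) mod 41 = 3.
m = m₂ + h·q = 68 + 3·83 = 317.

317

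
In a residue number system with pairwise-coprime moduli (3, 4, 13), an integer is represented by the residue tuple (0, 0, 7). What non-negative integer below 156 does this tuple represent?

The moduli are pairwise coprime; N = 3·4·13 = 156.
N/3 = 52; 52 ≡ 1 (mod 3), inverse 1.
N/4 = 39; 39 ≡ 3 (mod 4); 3·3 ≡ 1, so inverse 3.
N/13 = 12; 12 ≡ 12 (mod 13); 12·12 ≡ 1, so inverse 12.
x ≡ 0·52·1 + 0·39·3 + 7·12·12 = 1008.
1008 mod 156 = 72.

72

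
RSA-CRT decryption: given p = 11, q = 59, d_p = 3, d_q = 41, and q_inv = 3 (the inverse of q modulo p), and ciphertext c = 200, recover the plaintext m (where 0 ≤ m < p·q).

349

m₁ = c^(d_p) mod p: c ≡ 2 (mod 11), and 2^3 mod 11 = 8.
m₂ = c^(d_q) mod q: c ≡ 23 (mod 59), and 23^41 mod 59 = 54.
h = q_inv·(m₁ − m₂) mod p = 3·(8 − 54) mod 11 = 5.
m = m₂ + h·q = 54 + 5·59 = 349.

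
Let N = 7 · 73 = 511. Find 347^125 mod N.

Mod 7: 347 ≡ 4; by Fermat, exponent reduces to 125 mod 6 = 5; 4^5 ≡ 2 (mod 7).
Mod 73: 347 ≡ 55; by Fermat, exponent reduces to 125 mod 72 = 53; 55^53 ≡ 4 (mod 73).
Combine by CRT: x ≡ 2 (mod 7), x ≡ 4 (mod 73) ⇒ x ≡ 296 (mod 511).

296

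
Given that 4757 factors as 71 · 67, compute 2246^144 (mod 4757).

Mod 71: 2246 ≡ 45; by Fermat, exponent reduces to 144 mod 70 = 4; 45^4 ≡ 20 (mod 71).
Mod 67: 2246 ≡ 35; by Fermat, exponent reduces to 144 mod 66 = 12; 35^12 ≡ 22 (mod 67).
Combine by CRT: x ≡ 20 (mod 71), x ≡ 22 (mod 67) ⇒ x ≡ 2434 (mod 4757).

2434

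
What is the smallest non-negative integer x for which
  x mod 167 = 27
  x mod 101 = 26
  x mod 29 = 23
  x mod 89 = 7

20008631

The moduli are pairwise coprime; N = 167·101·29·89 = 43533727.
N/167 = 260681; 260681 ≡ 161 (mod 167); 161·139 ≡ 1, so inverse 139.
N/101 = 431027; 431027 ≡ 60 (mod 101); 60·32 ≡ 1, so inverse 32.
N/29 = 1501163; 1501163 ≡ 7 (mod 29); 7·25 ≡ 1, so inverse 25.
N/89 = 489143; 489143 ≡ 88 (mod 89); 88·88 ≡ 1, so inverse 88.
x ≡ 27·260681·139 + 26·431027·32 + 23·1501163·25 + 7·489143·88 = 2501431070.
2501431070 mod 43533727 = 20008631.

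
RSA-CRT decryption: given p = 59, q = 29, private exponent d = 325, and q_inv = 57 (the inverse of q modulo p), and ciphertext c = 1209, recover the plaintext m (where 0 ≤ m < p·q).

779

d_p = d mod (p−1) = 325 mod 58 = 35; d_q = d mod (q−1) = 17.
m₁ = c^(d_p) mod p: c ≡ 29 (mod 59), and 29^35 mod 59 = 12.
m₂ = c^(d_q) mod q: c ≡ 20 (mod 29), and 20^17 mod 29 = 25.
h = q_inv·(m₁ − m₂) mod p = 57·(12 − 25) mod 59 = 26.
m = m₂ + h·q = 25 + 26·29 = 779.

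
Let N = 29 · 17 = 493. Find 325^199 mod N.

Mod 29: 325 ≡ 6; by Fermat, exponent reduces to 199 mod 28 = 3; 6^3 ≡ 13 (mod 29).
Mod 17: 325 ≡ 2; by Fermat, exponent reduces to 199 mod 16 = 7; 2^7 ≡ 9 (mod 17).
Combine by CRT: x ≡ 13 (mod 29), x ≡ 9 (mod 17) ⇒ x ≡ 332 (mod 493).

332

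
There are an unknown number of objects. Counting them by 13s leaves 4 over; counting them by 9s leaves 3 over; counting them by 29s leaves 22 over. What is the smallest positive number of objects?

The moduli are pairwise coprime; M = 13·9·29 = 3393.
M/13 = 261; 261 ≡ 1 (mod 13), inverse 1.
M/9 = 377; 377 ≡ 8 (mod 9); 8·8 ≡ 1, so inverse 8.
M/29 = 117; 117 ≡ 1 (mod 29), inverse 1.
N ≡ 4·261·1 + 3·377·8 + 22·117·1 = 12666.
12666 mod 3393 = 2487.

2487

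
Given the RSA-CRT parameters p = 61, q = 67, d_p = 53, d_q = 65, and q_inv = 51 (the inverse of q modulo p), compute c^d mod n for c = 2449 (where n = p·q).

1034

m₁ = c^(d_p) mod p: c ≡ 9 (mod 61), and 9^53 mod 61 = 58.
m₂ = c^(d_q) mod q: c ≡ 37 (mod 67), and 37^65 mod 67 = 29.
h = q_inv·(m₁ − m₂) mod p = 51·(58 − 29) mod 61 = 15.
m = m₂ + h·q = 29 + 15·67 = 1034.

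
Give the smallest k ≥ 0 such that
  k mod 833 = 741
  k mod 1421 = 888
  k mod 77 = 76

127357

Combine the congruences pairwise.
gcd(833, 1421) = 49 and 49 | (888 − 741), so the pair is consistent; merging gives k ≡ 6572 (mod 24157), where 24157 = lcm(833, 1421).
gcd(24157, 77) = 7 and 7 | (76 − 6572), so the pair is consistent; merging gives k ≡ 127357 (mod 265727), where 265727 = lcm(24157, 77).
The solution is unique modulo lcm(833, 1421, 77) = 265727.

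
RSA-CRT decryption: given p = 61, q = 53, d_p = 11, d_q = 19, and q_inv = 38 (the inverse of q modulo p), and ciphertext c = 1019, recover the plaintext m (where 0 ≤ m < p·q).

1027

m₁ = c^(d_p) mod p: c ≡ 43 (mod 61), and 43^11 mod 61 = 51.
m₂ = c^(d_q) mod q: c ≡ 12 (mod 53), and 12^19 mod 53 = 20.
h = q_inv·(m₁ − m₂) mod p = 38·(51 − 20) mod 61 = 19.
m = m₂ + h·q = 20 + 19·53 = 1027.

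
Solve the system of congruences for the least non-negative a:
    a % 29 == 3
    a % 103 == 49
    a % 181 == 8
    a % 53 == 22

18081184

From a ≡ 3 (mod 29) write a = 3 + 29t. Substituting into a ≡ 49 (mod 103) gives 29t ≡ 46 (mod 103), and since 29⁻¹ ≡ 32 (mod 103), t ≡ 30. Hence a ≡ 3 + 29·30 = 873 (mod 2987).
From a ≡ 873 (mod 2987) write a = 873 + 2987t. Substituting into a ≡ 8 (mod 181) gives 2987t ≡ 40 (mod 181), and since 91⁻¹ ≡ 2 (mod 181), t ≡ 80. Hence a ≡ 873 + 2987·80 = 239833 (mod 540647).
From a ≡ 239833 (mod 540647) write a = 239833 + 540647t. Substituting into a ≡ 22 (mod 53) gives 540647t ≡ 14 (mod 53), and since 47⁻¹ ≡ 44 (mod 53), t ≡ 33. Hence a ≡ 239833 + 540647·33 = 18081184 (mod 28654291).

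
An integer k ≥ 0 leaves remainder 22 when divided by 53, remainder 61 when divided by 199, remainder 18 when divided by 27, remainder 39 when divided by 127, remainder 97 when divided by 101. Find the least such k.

2750405130

The moduli are pairwise coprime; N = 53·199·27·127·101 = 3652731963.
N/53 = 68919471; 68919471 ≡ 20 (mod 53); 20·8 ≡ 1, so inverse 8.
N/199 = 18355437; 18355437 ≡ 75 (mod 199); 75·69 ≡ 1, so inverse 69.
N/27 = 135286369; 135286369 ≡ 7 (mod 27); 7·4 ≡ 1, so inverse 4.
N/127 = 28761669; 28761669 ≡ 106 (mod 127); 106·6 ≡ 1, so inverse 6.
N/101 = 36165663; 36165663 ≡ 88 (mod 101); 88·31 ≡ 1, so inverse 31.
k ≡ 22·68919471·8 + 61·18355437·69 + 18·135286369·4 + 39·28761669·6 + 97·36165663·31 = 214608858984.
214608858984 mod 3652731963 = 2750405130.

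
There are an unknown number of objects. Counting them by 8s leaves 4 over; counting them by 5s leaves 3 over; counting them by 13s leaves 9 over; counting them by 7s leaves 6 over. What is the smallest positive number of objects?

The moduli are pairwise coprime; M = 8·5·13·7 = 3640.
M/8 = 455; 455 ≡ 7 (mod 8); 7·7 ≡ 1, so inverse 7.
M/5 = 728; 728 ≡ 3 (mod 5); 3·2 ≡ 1, so inverse 2.
M/13 = 280; 280 ≡ 7 (mod 13); 7·2 ≡ 1, so inverse 2.
M/7 = 520; 520 ≡ 2 (mod 7); 2·4 ≡ 1, so inverse 4.
N ≡ 4·455·7 + 3·728·2 + 9·280·2 + 6·520·4 = 34628.
34628 mod 3640 = 1868.

1868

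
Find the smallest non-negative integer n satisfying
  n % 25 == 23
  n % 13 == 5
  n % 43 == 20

3073

From n ≡ 23 (mod 25) write n = 23 + 25t. Substituting into n ≡ 5 (mod 13) gives 25t ≡ 8 (mod 13), and since 12⁻¹ ≡ 12 (mod 13), t ≡ 5. Hence n ≡ 23 + 25·5 = 148 (mod 325).
From n ≡ 148 (mod 325) write n = 148 + 325t. Substituting into n ≡ 20 (mod 43) gives 325t ≡ 1 (mod 43), and since 24⁻¹ ≡ 9 (mod 43), t ≡ 9. Hence n ≡ 148 + 325·9 = 3073 (mod 13975).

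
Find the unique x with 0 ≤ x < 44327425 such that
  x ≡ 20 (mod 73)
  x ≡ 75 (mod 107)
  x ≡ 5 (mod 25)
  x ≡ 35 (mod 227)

The moduli are pairwise coprime; N = 73·107·25·227 = 44327425.
N/73 = 607225; 607225 ≡ 11 (mod 73); 11·20 ≡ 1, so inverse 20.
N/107 = 414275; 414275 ≡ 78 (mod 107); 78·59 ≡ 1, so inverse 59.
N/25 = 1773097; 1773097 ≡ 22 (mod 25); 22·8 ≡ 1, so inverse 8.
N/227 = 195275; 195275 ≡ 55 (mod 227); 55·194 ≡ 1, so inverse 194.
x ≡ 20·607225·20 + 75·414275·59 + 5·1773097·8 + 35·195275·194 = 3472898005.
3472898005 mod 44327425 = 15358855.

15358855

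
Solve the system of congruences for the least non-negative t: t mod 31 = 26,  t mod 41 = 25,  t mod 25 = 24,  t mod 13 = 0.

The moduli are pairwise coprime; N = 31·41·25·13 = 413075.
N/31 = 13325; 13325 ≡ 26 (mod 31); 26·6 ≡ 1, so inverse 6.
N/41 = 10075; 10075 ≡ 30 (mod 41); 30·26 ≡ 1, so inverse 26.
N/25 = 16523; 16523 ≡ 23 (mod 25); 23·12 ≡ 1, so inverse 12.
N/13 = 31775; 31775 ≡ 3 (mod 13); 3·9 ≡ 1, so inverse 9.
t ≡ 26·13325·6 + 25·10075·26 + 24·16523·12 + 0·31775·9 = 13386074.
13386074 mod 413075 = 167674.

167674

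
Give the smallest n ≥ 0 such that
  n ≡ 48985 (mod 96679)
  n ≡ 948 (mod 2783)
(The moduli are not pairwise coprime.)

145664

gcd(96679, 2783) = 121 and 121 | (948 − 48985), so the pair is consistent; merging gives n ≡ 145664 (mod 2223617), where 2223617 = lcm(96679, 2783).
The solution is unique modulo lcm(96679, 2783) = 2223617.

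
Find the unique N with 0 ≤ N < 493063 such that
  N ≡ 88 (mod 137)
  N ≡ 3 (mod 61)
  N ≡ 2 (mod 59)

Combine the congruences pairwise.
From N ≡ 88 (mod 137) write N = 88 + 137t. Substituting into N ≡ 3 (mod 61) gives 137t ≡ 37 (mod 61), and since 15⁻¹ ≡ 57 (mod 61), t ≡ 35. Hence N ≡ 88 + 137·35 = 4883 (mod 8357).
From N ≡ 4883 (mod 8357) write N = 4883 + 8357t. Substituting into N ≡ 2 (mod 59) gives 8357t ≡ 16 (mod 59), and since 38⁻¹ ≡ 14 (mod 59), t ≡ 47. Hence N ≡ 4883 + 8357·47 = 397662 (mod 493063).

397662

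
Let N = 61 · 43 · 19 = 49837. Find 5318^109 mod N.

31975

Mod 61: 5318 ≡ 11; by Fermat, exponent reduces to 109 mod 60 = 49; 11^49 ≡ 11 (mod 61).
Mod 43: 5318 ≡ 29; by Fermat, exponent reduces to 109 mod 42 = 25; 29^25 ≡ 26 (mod 43).
Mod 19: 5318 ≡ 17; by Fermat, exponent reduces to 109 mod 18 = 1; 17^1 ≡ 17 (mod 19).
Combine by CRT: x ≡ 11 (mod 61), x ≡ 26 (mod 43), x ≡ 17 (mod 19) ⇒ x ≡ 31975 (mod 49837).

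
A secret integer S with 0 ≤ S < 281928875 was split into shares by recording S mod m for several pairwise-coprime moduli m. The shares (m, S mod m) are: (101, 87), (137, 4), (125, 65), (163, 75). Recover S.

8350565

The moduli are pairwise coprime; N = 101·137·125·163 = 281928875.
N/101 = 2791375; 2791375 ≡ 38 (mod 101); 38·8 ≡ 1, so inverse 8.
N/137 = 2057875; 2057875 ≡ 135 (mod 137); 135·68 ≡ 1, so inverse 68.
N/125 = 2255431; 2255431 ≡ 56 (mod 125); 56·96 ≡ 1, so inverse 96.
N/163 = 1729625; 1729625 ≡ 32 (mod 163); 32·107 ≡ 1, so inverse 107.
S ≡ 87·2791375·8 + 4·2057875·68 + 65·2255431·96 + 75·1729625·107 = 30456669065.
30456669065 mod 281928875 = 8350565.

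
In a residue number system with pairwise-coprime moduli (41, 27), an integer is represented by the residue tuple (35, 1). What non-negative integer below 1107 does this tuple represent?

Combine the congruences pairwise.
From x ≡ 35 (mod 41) write x = 35 + 41t. Substituting into x ≡ 1 (mod 27) gives 41t ≡ 20 (mod 27), and since 14⁻¹ ≡ 2 (mod 27), t ≡ 13. Hence x ≡ 35 + 41·13 = 568 (mod 1107).

568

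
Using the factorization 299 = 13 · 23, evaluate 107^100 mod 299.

146

Mod 13: 107 ≡ 3; by Fermat, exponent reduces to 100 mod 12 = 4; 3^4 ≡ 3 (mod 13).
Mod 23: 107 ≡ 15; by Fermat, exponent reduces to 100 mod 22 = 12; 15^12 ≡ 8 (mod 23).
Combine by CRT: x ≡ 3 (mod 13), x ≡ 8 (mod 23) ⇒ x ≡ 146 (mod 299).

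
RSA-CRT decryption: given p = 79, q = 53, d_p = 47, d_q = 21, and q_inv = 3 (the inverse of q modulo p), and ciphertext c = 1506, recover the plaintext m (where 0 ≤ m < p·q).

4078

m₁ = c^(d_p) mod p: c ≡ 5 (mod 79), and 5^47 mod 79 = 49.
m₂ = c^(d_q) mod q: c ≡ 22 (mod 53), and 22^21 mod 53 = 50.
h = q_inv·(m₁ − m₂) mod p = 3·(49 − 50) mod 79 = 76.
m = m₂ + h·q = 50 + 76·53 = 4078.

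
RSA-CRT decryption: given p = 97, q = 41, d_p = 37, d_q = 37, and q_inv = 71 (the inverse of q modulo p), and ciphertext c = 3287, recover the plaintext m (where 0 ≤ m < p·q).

m₁ = c^(d_p) mod p: c ≡ 86 (mod 97), and 86^37 mod 97 = 49.
m₂ = c^(d_q) mod q: c ≡ 7 (mod 41), and 7^37 mod 41 = 11.
h = q_inv·(m₁ − m₂) mod p = 71·(49 − 11) mod 97 = 79.
m = m₂ + h·q = 11 + 79·41 = 3250.

3250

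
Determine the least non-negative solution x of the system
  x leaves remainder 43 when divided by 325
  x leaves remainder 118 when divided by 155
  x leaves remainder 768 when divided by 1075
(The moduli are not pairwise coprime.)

303918

Combine the congruences pairwise.
gcd(325, 155) = 5 and 5 | (118 − 43), so the pair is consistent; merging gives x ≡ 1668 (mod 10075), where 10075 = lcm(325, 155).
gcd(10075, 1075) = 25 and 25 | (768 − 1668), so the pair is consistent; merging gives x ≡ 303918 (mod 433225), where 433225 = lcm(10075, 1075).
The solution is unique modulo lcm(325, 155, 1075) = 433225.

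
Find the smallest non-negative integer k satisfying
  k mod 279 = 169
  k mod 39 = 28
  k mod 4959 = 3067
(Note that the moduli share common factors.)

231181

Combine the congruences pairwise.
gcd(279, 39) = 3 and 3 | (28 − 169), so the pair is consistent; merging gives k ≡ 2680 (mod 3627), where 3627 = lcm(279, 39).
gcd(3627, 4959) = 9 and 9 | (3067 − 2680), so the pair is consistent; merging gives k ≡ 231181 (mod 1998477), where 1998477 = lcm(3627, 4959).
The solution is unique modulo lcm(279, 39, 4959) = 1998477.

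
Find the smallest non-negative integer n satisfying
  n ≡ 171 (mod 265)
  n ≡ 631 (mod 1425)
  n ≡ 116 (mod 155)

gcd(265, 1425) = 5 and 5 | (631 − 171), so the pair is consistent; merging gives n ≡ 9181 (mod 75525), where 75525 = lcm(265, 1425).
gcd(75525, 155) = 5 and 5 | (116 − 9181), so the pair is consistent; merging gives n ≡ 160231 (mod 2341275), where 2341275 = lcm(75525, 155).
The solution is unique modulo lcm(265, 1425, 155) = 2341275.

160231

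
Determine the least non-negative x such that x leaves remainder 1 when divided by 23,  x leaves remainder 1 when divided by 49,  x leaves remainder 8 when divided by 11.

The moduli are pairwise coprime; N = 23·49·11 = 12397.
N/23 = 539; 539 ≡ 10 (mod 23); 10·7 ≡ 1, so inverse 7.
N/49 = 253; 253 ≡ 8 (mod 49); 8·43 ≡ 1, so inverse 43.
N/11 = 1127; 1127 ≡ 5 (mod 11); 5·9 ≡ 1, so inverse 9.
x ≡ 1·539·7 + 1·253·43 + 8·1127·9 = 95796.
95796 mod 12397 = 9017.

9017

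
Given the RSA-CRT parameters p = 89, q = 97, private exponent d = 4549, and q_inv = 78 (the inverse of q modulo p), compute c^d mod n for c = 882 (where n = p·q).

6102

d_p = d mod (p−1) = 4549 mod 88 = 61; d_q = d mod (q−1) = 37.
m₁ = c^(d_p) mod p: c ≡ 81 (mod 89), and 81^61 mod 89 = 50.
m₂ = c^(d_q) mod q: c ≡ 9 (mod 97), and 9^37 mod 97 = 88.
h = q_inv·(m₁ − m₂) mod p = 78·(50 − 88) mod 89 = 62.
m = m₂ + h·q = 88 + 62·97 = 6102.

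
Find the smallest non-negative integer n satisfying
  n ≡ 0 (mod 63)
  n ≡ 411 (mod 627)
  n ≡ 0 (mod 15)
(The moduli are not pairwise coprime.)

gcd(63, 627) = 3 and 3 | (411 − 0), so the pair is consistent; merging gives n ≡ 7308 (mod 13167), where 13167 = lcm(63, 627).
gcd(13167, 15) = 3 and 3 | (0 − 7308), so the pair is consistent; merging gives n ≡ 20475 (mod 65835), where 65835 = lcm(13167, 15).
The solution is unique modulo lcm(63, 627, 15) = 65835.

20475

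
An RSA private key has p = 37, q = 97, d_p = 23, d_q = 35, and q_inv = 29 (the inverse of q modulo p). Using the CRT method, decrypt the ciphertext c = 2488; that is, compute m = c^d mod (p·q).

m₁ = c^(d_p) mod p: c ≡ 9 (mod 37), and 9^23 mod 37 = 34.
m₂ = c^(d_q) mod q: c ≡ 63 (mod 97), and 63^35 mod 97 = 78.
h = q_inv·(m₁ − m₂) mod p = 29·(34 − 78) mod 37 = 19.
m = m₂ + h·q = 78 + 19·97 = 1921.

1921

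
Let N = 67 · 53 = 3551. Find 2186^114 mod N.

2427

Mod 67: 2186 ≡ 42; by Fermat, exponent reduces to 114 mod 66 = 48; 42^48 ≡ 15 (mod 67).
Mod 53: 2186 ≡ 13; by Fermat, exponent reduces to 114 mod 52 = 10; 13^10 ≡ 42 (mod 53).
Combine by CRT: x ≡ 15 (mod 67), x ≡ 42 (mod 53) ⇒ x ≡ 2427 (mod 3551).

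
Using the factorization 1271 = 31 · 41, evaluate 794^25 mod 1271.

Mod 31: 794 ≡ 19; 19^25 ≡ 25 (mod 31).
Mod 41: 794 ≡ 15; 15^25 ≡ 27 (mod 41).
Combine by CRT: x ≡ 25 (mod 31), x ≡ 27 (mod 41) ⇒ x ≡ 273 (mod 1271).

273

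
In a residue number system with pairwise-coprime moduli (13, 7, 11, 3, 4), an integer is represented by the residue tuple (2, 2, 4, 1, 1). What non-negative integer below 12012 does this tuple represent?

3733

From x ≡ 2 (mod 13) write x = 2 + 13t. Substituting into x ≡ 2 (mod 7) gives 13t ≡ 0 (mod 7), and since 6⁻¹ ≡ 6 (mod 7), t ≡ 0. Hence x ≡ 2 + 13·0 = 2 (mod 91).
From x ≡ 2 (mod 91) write x = 2 + 91t. Substituting into x ≡ 4 (mod 11) gives 91t ≡ 2 (mod 11), and since 3⁻¹ ≡ 4 (mod 11), t ≡ 8. Hence x ≡ 2 + 91·8 = 730 (mod 1001).
From x ≡ 730 (mod 1001) write x = 730 + 1001t. Substituting into x ≡ 1 (mod 3) gives 1001t ≡ 0 (mod 3), and since 2⁻¹ ≡ 2 (mod 3), t ≡ 0. Hence x ≡ 730 + 1001·0 = 730 (mod 3003).
From x ≡ 730 (mod 3003) write x = 730 + 3003t. Substituting into x ≡ 1 (mod 4) gives 3003t ≡ 3 (mod 4), and since 3⁻¹ ≡ 3 (mod 4), t ≡ 1. Hence x ≡ 730 + 3003·1 = 3733 (mod 12012).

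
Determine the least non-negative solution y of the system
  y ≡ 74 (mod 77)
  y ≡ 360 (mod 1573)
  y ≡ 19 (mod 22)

5079

Combine the congruences pairwise.
gcd(77, 1573) = 11 and 11 | (360 − 74), so the pair is consistent; merging gives y ≡ 5079 (mod 11011), where 11011 = lcm(77, 1573).
gcd(11011, 22) = 11 and 11 | (19 − 5079), so the pair is consistent; merging gives y ≡ 5079 (mod 22022), where 22022 = lcm(11011, 22).
The solution is unique modulo lcm(77, 1573, 22) = 22022.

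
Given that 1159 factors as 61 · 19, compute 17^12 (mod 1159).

752

Mod 61: 17 ≡ 17; 17^12 ≡ 20 (mod 61).
Mod 19: 17 ≡ 17; 17^12 ≡ 11 (mod 19).
Combine by CRT: x ≡ 20 (mod 61), x ≡ 11 (mod 19) ⇒ x ≡ 752 (mod 1159).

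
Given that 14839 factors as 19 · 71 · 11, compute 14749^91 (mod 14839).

Mod 19: 14749 ≡ 5; by Fermat, exponent reduces to 91 mod 18 = 1; 5^1 ≡ 5 (mod 19).
Mod 71: 14749 ≡ 52; by Fermat, exponent reduces to 91 mod 70 = 21; 52^21 ≡ 46 (mod 71).
Mod 11: 14749 ≡ 9; by Fermat, exponent reduces to 91 mod 10 = 1; 9^1 ≡ 9 (mod 11).
Combine by CRT: x ≡ 5 (mod 19), x ≡ 46 (mod 71), x ≡ 9 (mod 11) ⇒ x ≡ 7643 (mod 14839).

7643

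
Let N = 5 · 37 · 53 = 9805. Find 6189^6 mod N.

3886

Mod 5: 6189 ≡ 4; by Fermat, exponent reduces to 6 mod 4 = 2; 4^2 ≡ 1 (mod 5).
Mod 37: 6189 ≡ 10; 10^6 ≡ 1 (mod 37).
Mod 53: 6189 ≡ 41; 41^6 ≡ 17 (mod 53).
Combine by CRT: x ≡ 1 (mod 5), x ≡ 1 (mod 37), x ≡ 17 (mod 53) ⇒ x ≡ 3886 (mod 9805).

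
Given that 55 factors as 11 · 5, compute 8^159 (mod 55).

Mod 11: 8 ≡ 8; by Fermat, exponent reduces to 159 mod 10 = 9; 8^9 ≡ 7 (mod 11).
Mod 5: 8 ≡ 3; by Fermat, exponent reduces to 159 mod 4 = 3; 3^3 ≡ 2 (mod 5).
Combine by CRT: x ≡ 7 (mod 11), x ≡ 2 (mod 5) ⇒ x ≡ 7 (mod 55).

7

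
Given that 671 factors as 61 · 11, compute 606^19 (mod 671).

Mod 61: 606 ≡ 57; 57^19 ≡ 12 (mod 61).
Mod 11: 606 ≡ 1; by Fermat, exponent reduces to 19 mod 10 = 9; 1^9 ≡ 1 (mod 11).
Combine by CRT: x ≡ 12 (mod 61), x ≡ 1 (mod 11) ⇒ x ≡ 12 (mod 671).

12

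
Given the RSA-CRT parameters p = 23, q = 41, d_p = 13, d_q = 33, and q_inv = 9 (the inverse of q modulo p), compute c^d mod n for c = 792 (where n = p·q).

153

m₁ = c^(d_p) mod p: c ≡ 10 (mod 23), and 10^13 mod 23 = 15.
m₂ = c^(d_q) mod q: c ≡ 13 (mod 41), and 13^33 mod 41 = 30.
h = q_inv·(m₁ − m₂) mod p = 9·(15 − 30) mod 23 = 3.
m = m₂ + h·q = 30 + 3·41 = 153.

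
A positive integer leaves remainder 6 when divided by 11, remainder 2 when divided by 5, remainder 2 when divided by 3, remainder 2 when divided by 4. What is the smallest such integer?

The moduli are pairwise coprime; N = 11·5·3·4 = 660.
N/11 = 60; 60 ≡ 5 (mod 11); 5·9 ≡ 1, so inverse 9.
N/5 = 132; 132 ≡ 2 (mod 5); 2·3 ≡ 1, so inverse 3.
N/3 = 220; 220 ≡ 1 (mod 3), inverse 1.
N/4 = 165; 165 ≡ 1 (mod 4), inverse 1.
x ≡ 6·60·9 + 2·132·3 + 2·220·1 + 2·165·1 = 4802.
4802 mod 660 = 182.

182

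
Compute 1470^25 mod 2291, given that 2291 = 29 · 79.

Mod 29: 1470 ≡ 20; 20^25 ≡ 7 (mod 29).
Mod 79: 1470 ≡ 48; 48^25 ≡ 39 (mod 79).
Combine by CRT: x ≡ 7 (mod 29), x ≡ 39 (mod 79) ⇒ x ≡ 355 (mod 2291).

355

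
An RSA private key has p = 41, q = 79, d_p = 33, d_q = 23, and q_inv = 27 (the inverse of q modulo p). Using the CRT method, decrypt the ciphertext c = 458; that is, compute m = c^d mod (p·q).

m₁ = c^(d_p) mod p: c ≡ 7 (mod 41), and 7^33 mod 41 = 29.
m₂ = c^(d_q) mod q: c ≡ 63 (mod 79), and 63^23 mod 79 = 48.
h = q_inv·(m₁ − m₂) mod p = 27·(29 − 48) mod 41 = 20.
m = m₂ + h·q = 48 + 20·79 = 1628.

1628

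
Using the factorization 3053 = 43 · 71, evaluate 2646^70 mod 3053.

Mod 43: 2646 ≡ 23; by Fermat, exponent reduces to 70 mod 42 = 28; 23^28 ≡ 6 (mod 43).
Mod 71: 2646 ≡ 19; since 70 | 70, by Fermat 19^70 ≡ 1 (mod 71).
Combine by CRT: x ≡ 6 (mod 43), x ≡ 1 (mod 71) ⇒ x ≡ 995 (mod 3053).

995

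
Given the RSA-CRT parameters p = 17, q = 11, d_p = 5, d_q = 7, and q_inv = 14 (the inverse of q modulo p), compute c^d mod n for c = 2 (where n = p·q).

m₁ = c^(d_p) mod p: c ≡ 2 (mod 17), and 2^5 mod 17 = 15.
m₂ = c^(d_q) mod q: c ≡ 2 (mod 11), and 2^7 mod 11 = 7.
h = q_inv·(m₁ − m₂) mod p = 14·(15 − 7) mod 17 = 10.
m = m₂ + h·q = 7 + 10·11 = 117.

117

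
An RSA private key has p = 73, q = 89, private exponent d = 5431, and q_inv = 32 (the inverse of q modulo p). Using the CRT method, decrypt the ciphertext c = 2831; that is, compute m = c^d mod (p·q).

4544

d_p = d mod (p−1) = 5431 mod 72 = 31; d_q = d mod (q−1) = 63.
m₁ = c^(d_p) mod p: c ≡ 57 (mod 73), and 57^31 mod 73 = 18.
m₂ = c^(d_q) mod q: c ≡ 72 (mod 89), and 72^63 mod 89 = 5.
h = q_inv·(m₁ − m₂) mod p = 32·(18 − 5) mod 73 = 51.
m = m₂ + h·q = 5 + 51·89 = 4544.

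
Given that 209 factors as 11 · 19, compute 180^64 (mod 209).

Mod 11: 180 ≡ 4; by Fermat, exponent reduces to 64 mod 10 = 4; 4^4 ≡ 3 (mod 11).
Mod 19: 180 ≡ 9; by Fermat, exponent reduces to 64 mod 18 = 10; 9^10 ≡ 9 (mod 19).
Combine by CRT: x ≡ 3 (mod 11), x ≡ 9 (mod 19) ⇒ x ≡ 47 (mod 209).

47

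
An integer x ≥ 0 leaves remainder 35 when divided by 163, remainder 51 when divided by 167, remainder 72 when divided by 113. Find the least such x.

1768748

Combine the congruences pairwise.
From x ≡ 35 (mod 163) write x = 35 + 163t. Substituting into x ≡ 51 (mod 167) gives 163t ≡ 16 (mod 167), and since 163⁻¹ ≡ 125 (mod 167), t ≡ 163. Hence x ≡ 35 + 163·163 = 26604 (mod 27221).
From x ≡ 26604 (mod 27221) write x = 26604 + 27221t. Substituting into x ≡ 72 (mod 113) gives 27221t ≡ 23 (mod 113), and since 101⁻¹ ≡ 47 (mod 113), t ≡ 64. Hence x ≡ 26604 + 27221·64 = 1768748 (mod 3075973).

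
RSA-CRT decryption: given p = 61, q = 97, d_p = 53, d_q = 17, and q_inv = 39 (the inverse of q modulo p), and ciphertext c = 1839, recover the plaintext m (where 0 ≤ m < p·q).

3352

m₁ = c^(d_p) mod p: c ≡ 9 (mod 61), and 9^53 mod 61 = 58.
m₂ = c^(d_q) mod q: c ≡ 93 (mod 97), and 93^17 mod 97 = 54.
h = q_inv·(m₁ − m₂) mod p = 39·(58 − 54) mod 61 = 34.
m = m₂ + h·q = 54 + 34·97 = 3352.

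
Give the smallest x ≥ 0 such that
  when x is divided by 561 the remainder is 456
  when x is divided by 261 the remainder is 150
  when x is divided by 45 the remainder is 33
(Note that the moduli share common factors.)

Combine the congruences pairwise.
gcd(561, 261) = 3 and 3 | (150 − 456), so the pair is consistent; merging gives x ≡ 22335 (mod 48807), where 48807 = lcm(561, 261).
gcd(48807, 45) = 9 and 9 | (33 − 22335), so the pair is consistent; merging gives x ≡ 217563 (mod 244035), where 244035 = lcm(48807, 45).
The solution is unique modulo lcm(561, 261, 45) = 244035.

217563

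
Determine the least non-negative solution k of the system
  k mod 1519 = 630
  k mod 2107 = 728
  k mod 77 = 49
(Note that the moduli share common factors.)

gcd(1519, 2107) = 49 and 49 | (728 − 630), so the pair is consistent; merging gives k ≡ 11263 (mod 65317), where 65317 = lcm(1519, 2107).
gcd(65317, 77) = 7 and 7 | (49 − 11263), so the pair is consistent; merging gives k ≡ 337848 (mod 718487), where 718487 = lcm(65317, 77).
The solution is unique modulo lcm(1519, 2107, 77) = 718487.

337848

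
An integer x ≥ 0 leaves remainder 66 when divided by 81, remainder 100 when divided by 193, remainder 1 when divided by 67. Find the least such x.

Combine the congruences pairwise.
From x ≡ 66 (mod 81) write x = 66 + 81t. Substituting into x ≡ 100 (mod 193) gives 81t ≡ 34 (mod 193), and since 81⁻¹ ≡ 112 (mod 193), t ≡ 141. Hence x ≡ 66 + 81·141 = 11487 (mod 15633).
From x ≡ 11487 (mod 15633) write x = 11487 + 15633t. Substituting into x ≡ 1 (mod 67) gives 15633t ≡ 38 (mod 67), and since 22⁻¹ ≡ 64 (mod 67), t ≡ 20. Hence x ≡ 11487 + 15633·20 = 324147 (mod 1047411).

324147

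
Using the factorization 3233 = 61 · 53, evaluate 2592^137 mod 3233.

1116

Mod 61: 2592 ≡ 30; by Fermat, exponent reduces to 137 mod 60 = 17; 30^17 ≡ 18 (mod 61).
Mod 53: 2592 ≡ 48; by Fermat, exponent reduces to 137 mod 52 = 33; 48^33 ≡ 3 (mod 53).
Combine by CRT: x ≡ 18 (mod 61), x ≡ 3 (mod 53) ⇒ x ≡ 1116 (mod 3233).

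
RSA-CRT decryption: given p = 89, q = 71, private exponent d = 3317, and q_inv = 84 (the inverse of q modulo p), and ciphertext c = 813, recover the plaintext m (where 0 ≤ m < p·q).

d_p = d mod (p−1) = 3317 mod 88 = 61; d_q = d mod (q−1) = 27.
m₁ = c^(d_p) mod p: c ≡ 12 (mod 89), and 12^61 mod 89 = 77.
m₂ = c^(d_q) mod q: c ≡ 32 (mod 71), and 32^27 mod 71 = 20.
h = q_inv·(m₁ − m₂) mod p = 84·(77 − 20) mod 89 = 71.
m = m₂ + h·q = 20 + 71·71 = 5061.

5061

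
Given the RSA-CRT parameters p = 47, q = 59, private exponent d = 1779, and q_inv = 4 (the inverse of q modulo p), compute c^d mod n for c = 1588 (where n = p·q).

1766

d_p = d mod (p−1) = 1779 mod 46 = 31; d_q = d mod (q−1) = 39.
m₁ = c^(d_p) mod p: c ≡ 37 (mod 47), and 37^31 mod 47 = 27.
m₂ = c^(d_q) mod q: c ≡ 54 (mod 59), and 54^39 mod 59 = 55.
h = q_inv·(m₁ − m₂) mod p = 4·(27 − 55) mod 47 = 29.
m = m₂ + h·q = 55 + 29·59 = 1766.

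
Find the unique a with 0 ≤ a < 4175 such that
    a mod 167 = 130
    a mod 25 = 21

Combine the congruences pairwise.
From a ≡ 130 (mod 167) write a = 130 + 167t. Substituting into a ≡ 21 (mod 25) gives 167t ≡ 16 (mod 25), and since 17⁻¹ ≡ 3 (mod 25), t ≡ 23. Hence a ≡ 130 + 167·23 = 3971 (mod 4175).

3971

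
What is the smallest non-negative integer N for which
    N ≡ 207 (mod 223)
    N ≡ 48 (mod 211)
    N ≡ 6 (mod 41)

The moduli are pairwise coprime; M = 223·211·41 = 1929173.
M/223 = 8651; 8651 ≡ 177 (mod 223); 177·63 ≡ 1, so inverse 63.
M/211 = 9143; 9143 ≡ 70 (mod 211); 70·208 ≡ 1, so inverse 208.
M/41 = 47053; 47053 ≡ 26 (mod 41); 26·30 ≡ 1, so inverse 30.
N ≡ 207·8651·63 + 48·9143·208 + 6·47053·30 = 212570943.
212570943 mod 1929173 = 361913.

361913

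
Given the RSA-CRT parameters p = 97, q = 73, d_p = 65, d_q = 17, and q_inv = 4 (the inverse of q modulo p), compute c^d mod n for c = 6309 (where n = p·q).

m₁ = c^(d_p) mod p: c ≡ 4 (mod 97), and 4^65 mod 97 = 43.
m₂ = c^(d_q) mod q: c ≡ 31 (mod 73), and 31^17 mod 73 = 58.
h = q_inv·(m₁ − m₂) mod p = 4·(43 − 58) mod 97 = 37.
m = m₂ + h·q = 58 + 37·73 = 2759.

2759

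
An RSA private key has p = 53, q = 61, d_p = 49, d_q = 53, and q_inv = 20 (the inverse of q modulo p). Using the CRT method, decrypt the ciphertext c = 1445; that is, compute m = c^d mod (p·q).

m₁ = c^(d_p) mod p: c ≡ 14 (mod 53), and 14^49 mod 53 = 22.
m₂ = c^(d_q) mod q: c ≡ 42 (mod 61), and 42^53 mod 61 = 15.
h = q_inv·(m₁ − m₂) mod p = 20·(22 − 15) mod 53 = 34.
m = m₂ + h·q = 15 + 34·61 = 2089.

2089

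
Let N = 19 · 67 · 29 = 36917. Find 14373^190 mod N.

34494

Mod 19: 14373 ≡ 9; by Fermat, exponent reduces to 190 mod 18 = 10; 9^10 ≡ 9 (mod 19).
Mod 67: 14373 ≡ 35; by Fermat, exponent reduces to 190 mod 66 = 58; 35^58 ≡ 56 (mod 67).
Mod 29: 14373 ≡ 18; by Fermat, exponent reduces to 190 mod 28 = 22; 18^22 ≡ 13 (mod 29).
Combine by CRT: x ≡ 9 (mod 19), x ≡ 56 (mod 67), x ≡ 13 (mod 29) ⇒ x ≡ 34494 (mod 36917).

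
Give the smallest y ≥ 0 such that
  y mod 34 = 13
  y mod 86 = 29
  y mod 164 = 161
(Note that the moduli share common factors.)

gcd(34, 86) = 2 and 2 | (29 − 13), so the pair is consistent; merging gives y ≡ 115 (mod 1462), where 1462 = lcm(34, 86).
gcd(1462, 164) = 2 and 2 | (161 − 115), so the pair is consistent; merging gives y ≡ 98069 (mod 119884), where 119884 = lcm(1462, 164).
The solution is unique modulo lcm(34, 86, 164) = 119884.

98069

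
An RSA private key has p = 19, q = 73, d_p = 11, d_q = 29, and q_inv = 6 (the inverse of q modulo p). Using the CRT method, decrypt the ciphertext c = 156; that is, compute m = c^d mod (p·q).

282

m₁ = c^(d_p) mod p: c ≡ 4 (mod 19), and 4^11 mod 19 = 16.
m₂ = c^(d_q) mod q: c ≡ 10 (mod 73), and 10^29 mod 73 = 63.
h = q_inv·(m₁ − m₂) mod p = 6·(16 − 63) mod 19 = 3.
m = m₂ + h·q = 63 + 3·73 = 282.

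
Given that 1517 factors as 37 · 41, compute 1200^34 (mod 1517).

456

Mod 37: 1200 ≡ 16; 16^34 ≡ 12 (mod 37).
Mod 41: 1200 ≡ 11; 11^34 ≡ 5 (mod 41).
Combine by CRT: x ≡ 12 (mod 37), x ≡ 5 (mod 41) ⇒ x ≡ 456 (mod 1517).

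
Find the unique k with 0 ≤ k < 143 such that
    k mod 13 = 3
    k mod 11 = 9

42

Combine the congruences pairwise.
From k ≡ 3 (mod 13) write k = 3 + 13t. Substituting into k ≡ 9 (mod 11) gives 13t ≡ 6 (mod 11), and since 2⁻¹ ≡ 6 (mod 11), t ≡ 3. Hence k ≡ 3 + 13·3 = 42 (mod 143).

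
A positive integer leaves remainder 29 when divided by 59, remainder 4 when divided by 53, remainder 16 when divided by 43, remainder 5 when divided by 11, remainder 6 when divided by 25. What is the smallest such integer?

The moduli are pairwise coprime; N = 59·53·43·11·25 = 36976775.
N/59 = 626725; 626725 ≡ 27 (mod 59); 27·35 ≡ 1, so inverse 35.
N/53 = 697675; 697675 ≡ 36 (mod 53); 36·28 ≡ 1, so inverse 28.
N/43 = 859925; 859925 ≡ 11 (mod 43); 11·4 ≡ 1, so inverse 4.
N/11 = 3361525; 3361525 ≡ 2 (mod 11); 2·6 ≡ 1, so inverse 6.
N/25 = 1479071; 1479071 ≡ 21 (mod 25); 21·6 ≡ 1, so inverse 6.
k ≡ 29·626725·35 + 4·697675·28 + 16·859925·4 + 5·3361525·6 + 6·1479071·6 = 923392981.
923392981 mod 36976775 = 35950381.

35950381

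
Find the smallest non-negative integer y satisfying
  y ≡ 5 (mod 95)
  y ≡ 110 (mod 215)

2475

Combine the congruences pairwise.
gcd(95, 215) = 5 and 5 | (110 − 5), so the pair is consistent; merging gives y ≡ 2475 (mod 4085), where 4085 = lcm(95, 215).
The solution is unique modulo lcm(95, 215) = 4085.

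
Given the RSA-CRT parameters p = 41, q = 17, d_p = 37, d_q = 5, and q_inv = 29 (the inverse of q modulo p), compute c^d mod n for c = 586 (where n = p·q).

417

m₁ = c^(d_p) mod p: c ≡ 12 (mod 41), and 12^37 mod 41 = 7.
m₂ = c^(d_q) mod q: c ≡ 8 (mod 17), and 8^5 mod 17 = 9.
h = q_inv·(m₁ − m₂) mod p = 29·(7 − 9) mod 41 = 24.
m = m₂ + h·q = 9 + 24·17 = 417.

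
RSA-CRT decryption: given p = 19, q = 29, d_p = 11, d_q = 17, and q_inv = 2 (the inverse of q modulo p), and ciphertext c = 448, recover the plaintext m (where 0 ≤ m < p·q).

m₁ = c^(d_p) mod p: c ≡ 11 (mod 19), and 11^11 mod 19 = 7.
m₂ = c^(d_q) mod q: c ≡ 13 (mod 29), and 13^17 mod 29 = 22.
h = q_inv·(m₁ − m₂) mod p = 2·(7 − 22) mod 19 = 8.
m = m₂ + h·q = 22 + 8·29 = 254.

254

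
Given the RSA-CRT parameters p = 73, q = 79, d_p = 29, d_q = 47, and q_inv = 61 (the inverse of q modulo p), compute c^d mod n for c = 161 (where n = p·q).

1181

m₁ = c^(d_p) mod p: c ≡ 15 (mod 73), and 15^29 mod 73 = 13.
m₂ = c^(d_q) mod q: c ≡ 3 (mod 79), and 3^47 mod 79 = 75.
h = q_inv·(m₁ − m₂) mod p = 61·(13 − 75) mod 73 = 14.
m = m₂ + h·q = 75 + 14·79 = 1181.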